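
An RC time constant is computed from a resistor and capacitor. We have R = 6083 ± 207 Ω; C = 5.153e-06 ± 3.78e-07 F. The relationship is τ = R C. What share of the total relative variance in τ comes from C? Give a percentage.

(δτ/τ)² = (1·δR/R)² + (1·δC/C)²
  R term: (1×0.0340)² = 0.00116
  C term: (1×0.0734)² = 0.00538
Total = 0.00654. Share from C = 0.00538/0.00654 = 0.823.

82.3%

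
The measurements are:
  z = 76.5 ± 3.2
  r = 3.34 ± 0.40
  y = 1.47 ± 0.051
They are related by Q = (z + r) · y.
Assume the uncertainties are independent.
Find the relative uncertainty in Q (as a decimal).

0.0532

Let u = z + r = 79.8. δu = √(δz² + δr²) = √(10.2 + 0.160) = 3.22, so δu/u = 0.0404.
Q is then a monomial in u, y:
δQ/Q = √((δu/u)² + (1·δy/y)²) = √(0.00163 + 0.00120) = 0.0532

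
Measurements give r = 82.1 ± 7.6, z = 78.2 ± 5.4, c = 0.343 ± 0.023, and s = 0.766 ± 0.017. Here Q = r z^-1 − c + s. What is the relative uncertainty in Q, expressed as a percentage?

8.46%

Let p = r·z^-1 = 1.05. δp/p = √((1·δr/r)² + (-1·δz/z)²) = √(0.00857 + 0.00477) = 0.115, so δp = 0.121.
Q = p − c + s: δQ = √(δp² + δc² + δs²) = √(0.0147 + 0.000529 + 0.000289) = 0.125
Q = 1.47, so δQ/Q = 0.125/1.47 = 0.0846.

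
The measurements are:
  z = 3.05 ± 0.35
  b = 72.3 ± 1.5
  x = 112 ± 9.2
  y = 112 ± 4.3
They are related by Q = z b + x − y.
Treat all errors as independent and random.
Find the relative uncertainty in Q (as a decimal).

Let p = z·b = 221. δp/p = √((1·δz/z)² + (1·δb/b)²) = √(0.0132 + 0.000430) = 0.117, so δp = 25.7.
Q = p + x − y: δQ = √(δp² + δx² + δy²) = √(661 + 84.6 + 18.5) = 27.6
Q = 221, so δQ/Q = 27.6/221 = 0.125.

0.125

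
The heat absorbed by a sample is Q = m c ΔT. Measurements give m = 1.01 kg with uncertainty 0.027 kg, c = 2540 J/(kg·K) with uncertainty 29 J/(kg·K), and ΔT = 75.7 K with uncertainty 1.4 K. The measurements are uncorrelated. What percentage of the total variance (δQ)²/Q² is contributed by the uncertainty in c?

11.0%

(δQ/Q)² = (1·δm/m)² + (1·δc/c)² + (1·δΔT/ΔT)²
  m term: (1×0.0267)² = 0.000715
  c term: (1×0.0114)² = 0.000130
  ΔT term: (1×0.0185)² = 0.000342
Total = 0.00119. Share from c = 0.000130/0.00119 = 0.110.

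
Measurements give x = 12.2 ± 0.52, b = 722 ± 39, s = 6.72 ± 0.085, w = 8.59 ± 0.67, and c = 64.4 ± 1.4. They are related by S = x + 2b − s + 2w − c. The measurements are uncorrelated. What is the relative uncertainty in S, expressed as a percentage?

S is a linear combination, so absolute uncertainties add in quadrature:
  (δx)² = 0.270;  (2·δb)² = 6080;  (δs)² = 0.00723;  (2·δw)² = 1.80;  (δc)² = 1.96
δS = √(6090) = 78.0
S = 1400, so δS/S = 78.0/1400 = 0.0556.

5.56%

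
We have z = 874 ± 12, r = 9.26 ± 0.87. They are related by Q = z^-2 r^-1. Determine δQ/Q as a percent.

9.79%

Each factor contributes (exponent × relative error)² to (δQ/Q)²:
  (-2·δz/z)² = (-2×0.0137)² = 0.000754;  (-1·δr/r)² = (-1×0.0940)² = 0.00883
δQ/Q = √(0.00958) = 0.0979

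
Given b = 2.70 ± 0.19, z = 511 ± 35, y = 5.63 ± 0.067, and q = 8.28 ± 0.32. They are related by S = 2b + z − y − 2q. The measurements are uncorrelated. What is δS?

Sums and differences: (δS)² = Σ (cᵢ δxᵢ)².
  (2·δb)² = 0.144;  (δz)² = 1220;  (δy)² = 0.00449;  (2·δq)² = 0.410
δS = √(1230) = 35.0

35.0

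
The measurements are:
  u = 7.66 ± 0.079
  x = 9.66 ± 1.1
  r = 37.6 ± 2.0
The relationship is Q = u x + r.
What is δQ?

Let p = u·x = 74.0. δp/p = √((1·δu/u)² + (1·δx/x)²) = √(0.000106 + 0.0130) = 0.114, so δp = 8.46.
Q = p + r: δQ = √(δp² + δr²) = √(71.6 + 4.00) = 8.69

8.69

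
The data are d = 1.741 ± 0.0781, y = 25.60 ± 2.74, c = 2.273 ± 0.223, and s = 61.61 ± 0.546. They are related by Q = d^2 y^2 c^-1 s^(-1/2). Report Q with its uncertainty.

111.3 ± 28.1

For a monomial Q ∝ d^2, y^2, c^-1, s^(-1/2), fractional errors add in quadrature:
  (2·δd/d)² = (2×0.0449)² = 0.00805;  (2·δy/y)² = (2×0.107)² = 0.0458;  (-1·δc/c)² = (-1×0.0981)² = 0.00963;  (−½·δs/s)² = (-0.5×0.00886)² = 1.96e-05
δQ/Q = √(0.0635) = 0.252
Q = 111.3, so δQ = 0.252 × 111.3 = 28.1.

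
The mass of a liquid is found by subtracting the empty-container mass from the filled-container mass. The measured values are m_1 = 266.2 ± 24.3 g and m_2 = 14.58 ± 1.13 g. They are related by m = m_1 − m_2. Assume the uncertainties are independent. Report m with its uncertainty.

251.6 ± 24.3 g

m is a linear combination, so absolute uncertainties add in quadrature:
  (δm_1)² = 590;  (δm_2)² = 1.28
δm = √(592) = 24.3 g
m = 251.6 g.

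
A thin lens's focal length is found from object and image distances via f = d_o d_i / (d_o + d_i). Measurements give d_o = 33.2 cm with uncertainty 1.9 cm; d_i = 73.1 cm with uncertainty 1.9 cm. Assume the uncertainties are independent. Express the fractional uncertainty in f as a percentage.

4.02%

∂f/∂d_o = (d_i/(d_o+d_i))² = 0.473;  ∂f/∂d_i = (d_o/(d_o+d_i))² = 0.0975
δf = √((∂f/∂d_o · δd_o)² + (∂f/∂d_i · δd_i)²) = √(0.807 + 0.0343) = 0.917 cm
f = 22.8 cm, so δf/f = 0.917/22.8 = 0.0402.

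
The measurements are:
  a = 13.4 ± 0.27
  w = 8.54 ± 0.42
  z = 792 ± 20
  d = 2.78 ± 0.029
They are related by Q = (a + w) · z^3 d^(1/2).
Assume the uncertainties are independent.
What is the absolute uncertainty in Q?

1.44e+09

Let u = a + w = 21.9. δu = √(δa² + δw²) = √(0.0729 + 0.176) = 0.499, so δu/u = 0.0228.
Q is then a monomial in u, z, d:
δQ/Q = √((δu/u)² + (3·δz/z)² + (½·δd/d)²) = √(0.000518 + 0.00574 + 2.72e-05) = 0.0793
Q = 1.82e+10, so δQ = 0.0793 × 1.82e+10 = 1.44e+09.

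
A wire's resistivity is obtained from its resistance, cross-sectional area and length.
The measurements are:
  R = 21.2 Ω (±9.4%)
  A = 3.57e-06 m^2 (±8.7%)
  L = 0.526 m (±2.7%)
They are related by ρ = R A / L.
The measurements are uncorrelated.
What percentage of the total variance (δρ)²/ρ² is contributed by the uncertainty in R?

(δρ/ρ)² = (1·δR/R)² + (1·δA/A)² + (-1·δL/L)²
  R term: (1×0.0940)² = 0.00884
  A term: (1×0.0870)² = 0.00757
  L term: (-1×0.0270)² = 0.000729
Total = 0.0171. Share from R = 0.00884/0.0171 = 0.516.

51.6%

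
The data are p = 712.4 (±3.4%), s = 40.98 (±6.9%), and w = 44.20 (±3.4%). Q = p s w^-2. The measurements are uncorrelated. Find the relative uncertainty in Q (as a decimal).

Since Q is a product/quotient, work with relative uncertainties:
  (1·δp/p)² = (1×0.0340)² = 0.00116;  (1·δs/s)² = (1×0.0690)² = 0.00476;  (-2·δw/w)² = (-2×0.0340)² = 0.00462
δQ/Q = √(0.0105) = 0.103

0.103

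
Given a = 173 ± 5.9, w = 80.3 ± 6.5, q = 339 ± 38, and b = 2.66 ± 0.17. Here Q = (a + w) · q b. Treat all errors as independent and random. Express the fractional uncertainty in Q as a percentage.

13.4%

Let u = a + w = 253. δu = √(δa² + δw²) = √(34.8 + 42.2) = 8.78, so δu/u = 0.0347.
Q is then a monomial in u, q, b:
δQ/Q = √((δu/u)² + (1·δq/q)² + (1·δb/b)²) = √(0.00120 + 0.0126 + 0.00408) = 0.134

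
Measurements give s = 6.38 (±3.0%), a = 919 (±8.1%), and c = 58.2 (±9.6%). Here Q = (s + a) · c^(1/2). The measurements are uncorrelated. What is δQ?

661

Let u = s + a = 925. δu = √(δs² + δa²) = √(0.0366 + 5540) = 74.4, so δu/u = 0.0804.
Q is then a monomial in u, c:
δQ/Q = √((δu/u)² + (½·δc/c)²) = √(0.00647 + 0.00230) = 0.0937
Q = 7060, so δQ = 0.0937 × 7060 = 661.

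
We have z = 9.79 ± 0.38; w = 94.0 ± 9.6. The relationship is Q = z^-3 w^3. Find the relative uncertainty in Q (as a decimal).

Products/powers → add relative errors in quadrature, weighted by exponent:
  (-3·δz/z)² = (-3×0.0388)² = 0.0136;  (3·δw/w)² = (3×0.102)² = 0.0939
δQ/Q = √(0.107) = 0.328

0.328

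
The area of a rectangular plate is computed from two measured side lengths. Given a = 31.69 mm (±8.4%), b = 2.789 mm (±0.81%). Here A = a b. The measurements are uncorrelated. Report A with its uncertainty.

88.38 ± 7.46 mm^2

Each factor contributes (exponent × relative error)² to (δA/A)²:
  (1·δa/a)² = (1×0.0840)² = 0.00706;  (1·δb/b)² = (1×0.00810)² = 6.56e-05
δA/A = √(0.00712) = 0.0844
A = 88.38 mm^2, so δA = 0.0844 × 88.38 = 7.46 mm^2.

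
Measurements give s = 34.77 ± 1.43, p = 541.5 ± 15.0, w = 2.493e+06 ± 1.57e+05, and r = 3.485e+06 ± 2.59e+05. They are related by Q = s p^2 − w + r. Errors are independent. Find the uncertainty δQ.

7.66e+05

Let h = s·p^2 = 1.02e+07. δh/h = √((1·δs/s)² + (2·δp/p)²) = √(0.00169 + 0.00307) = 0.0690, so δh = 7.03e+05.
Q = h − w + r: δQ = √(δh² + δw² + δr²) = √(4.95e+11 + 2.46e+10 + 6.71e+10) = 7.66e+05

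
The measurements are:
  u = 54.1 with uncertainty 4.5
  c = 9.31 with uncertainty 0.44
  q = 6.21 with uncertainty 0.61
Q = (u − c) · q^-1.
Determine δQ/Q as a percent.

14.1%

Let w = u − c = 44.8. δw = √(δu² + δc²) = √(20.2 + 0.194) = 4.52, so δw/w = 0.101.
Q is then a monomial in w, q:
δQ/Q = √((δw/w)² + (-1·δq/q)²) = √(0.0102 + 0.00965) = 0.141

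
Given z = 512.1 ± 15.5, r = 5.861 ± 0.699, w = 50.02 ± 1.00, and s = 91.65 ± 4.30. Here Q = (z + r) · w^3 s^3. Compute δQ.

7.78e+12

Let u = z + r = 518.0. δu = √(δz² + δr²) = √(240 + 0.489) = 15.5, so δu/u = 0.0300.
Q is then a monomial in u, w, s:
δQ/Q = √((δu/u)² + (3·δw/w)² + (3·δs/s)²) = √(0.000897 + 0.00360 + 0.0198) = 0.156
Q = 4.99e+13, so δQ = 0.156 × 4.99e+13 = 7.78e+12.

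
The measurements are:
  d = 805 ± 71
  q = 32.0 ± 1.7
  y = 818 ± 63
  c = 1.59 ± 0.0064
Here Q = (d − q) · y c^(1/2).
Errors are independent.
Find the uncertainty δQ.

Let u = d − q = 773. δu = √(δd² + δq²) = √(5040 + 2.89) = 71.0, so δu/u = 0.0919.
Q is then a monomial in u, y, c:
δQ/Q = √((δu/u)² + (1·δy/y)² + (½·δc/c)²) = √(0.00844 + 0.00593 + 4.05e-06) = 0.120
Q = 7.97e+05, so δQ = 0.120 × 7.97e+05 = 95600.

95600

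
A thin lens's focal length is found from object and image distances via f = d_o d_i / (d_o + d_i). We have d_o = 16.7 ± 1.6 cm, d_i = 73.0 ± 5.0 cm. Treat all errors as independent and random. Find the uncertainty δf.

1.07 cm

∂f/∂d_o = (d_i/(d_o+d_i))² = 0.662;  ∂f/∂d_i = (d_o/(d_o+d_i))² = 0.0347
δf = √((∂f/∂d_o · δd_o)² + (∂f/∂d_i · δd_i)²) = √(1.12 + 0.0300) = 1.07 cm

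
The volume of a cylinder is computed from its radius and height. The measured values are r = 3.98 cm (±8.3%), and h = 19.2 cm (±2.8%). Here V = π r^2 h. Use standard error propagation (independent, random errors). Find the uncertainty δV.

V is a product of powers, so relative uncertainties combine in quadrature:
  (2·δr/r)² = (2×0.0830)² = 0.0276;  (1·δh/h)² = (1×0.0280)² = 0.000784
δV/V = √(0.0283) = 0.168
V = 955 cm^3, so δV = 0.168 × 955 = 161 cm^3.

161 cm^3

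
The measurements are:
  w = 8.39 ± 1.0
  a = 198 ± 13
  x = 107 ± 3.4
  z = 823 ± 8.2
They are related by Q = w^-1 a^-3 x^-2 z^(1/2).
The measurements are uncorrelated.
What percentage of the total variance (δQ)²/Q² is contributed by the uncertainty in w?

(δQ/Q)² = (-1·δw/w)² + (-3·δa/a)² + (-2·δx/x)² + (½·δz/z)²
  w term: (-1×0.119)² = 0.0142
  a term: (-3×0.0657)² = 0.0388
  x term: (-2×0.0318)² = 0.00404
  z term: (0.5×0.00996)² = 2.48e-05
Total = 0.0571. Share from w = 0.0142/0.0571 = 0.249.

24.9%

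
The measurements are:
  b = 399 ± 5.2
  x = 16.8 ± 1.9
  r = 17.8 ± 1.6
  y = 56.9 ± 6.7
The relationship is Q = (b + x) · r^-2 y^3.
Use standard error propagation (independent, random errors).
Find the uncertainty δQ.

95900

Let u = b + x = 416. δu = √(δb² + δx²) = √(27.0 + 3.61) = 5.54, so δu/u = 0.0133.
Q is then a monomial in u, r, y:
δQ/Q = √((δu/u)² + (-2·δr/r)² + (3·δy/y)²) = √(0.000177 + 0.0323 + 0.125) = 0.397
Q = 2.42e+05, so δQ = 0.397 × 2.42e+05 = 95900.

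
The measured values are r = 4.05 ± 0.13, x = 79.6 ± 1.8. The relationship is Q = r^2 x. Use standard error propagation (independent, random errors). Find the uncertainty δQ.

Since Q is a product/quotient, work with relative uncertainties:
  (2·δr/r)² = (2×0.0321)² = 0.00412;  (1·δx/x)² = (1×0.0226)² = 0.000511
δQ/Q = √(0.00463) = 0.0681
Q = 1310, so δQ = 0.0681 × 1310 = 88.9.

88.9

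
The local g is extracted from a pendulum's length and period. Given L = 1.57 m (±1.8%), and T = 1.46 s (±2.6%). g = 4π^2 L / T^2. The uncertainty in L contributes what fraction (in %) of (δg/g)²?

(δg/g)² = (1·δL/L)² + (-2·δT/T)²
  L term: (1×0.0180)² = 0.000324
  T term: (-2×0.0260)² = 0.00270
Total = 0.00303. Share from L = 0.000324/0.00303 = 0.107.

10.7%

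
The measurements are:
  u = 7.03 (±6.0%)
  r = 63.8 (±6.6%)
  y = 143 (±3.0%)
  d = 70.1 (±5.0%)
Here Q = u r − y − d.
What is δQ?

Let p = u·r = 449. δp/p = √((1·δu/u)² + (1·δr/r)²) = √(0.00360 + 0.00436) = 0.0892, so δp = 40.0.
Q = p − y − d: δQ = √(δp² + δy² + δd²) = √(1600 + 18.4 + 12.3) = 40.4

40.4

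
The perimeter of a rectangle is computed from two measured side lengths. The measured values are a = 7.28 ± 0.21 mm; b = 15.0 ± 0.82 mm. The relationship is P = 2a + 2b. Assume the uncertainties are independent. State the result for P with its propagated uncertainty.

44.6 ± 1.69 mm

P is a linear combination, so absolute uncertainties add in quadrature:
  (2·δa)² = 0.176;  (2·δb)² = 2.69
δP = √(2.87) = 1.69 mm
P = 44.6 mm.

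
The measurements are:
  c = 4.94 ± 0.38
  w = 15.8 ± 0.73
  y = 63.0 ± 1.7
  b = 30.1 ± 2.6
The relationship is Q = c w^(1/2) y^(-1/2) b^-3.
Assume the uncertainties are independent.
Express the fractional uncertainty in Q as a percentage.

Since Q is a product/quotient, work with relative uncertainties:
  (1·δc/c)² = (1×0.0769)² = 0.00592;  (½·δw/w)² = (0.5×0.0462)² = 0.000534;  (−½·δy/y)² = (-0.5×0.0270)² = 0.000182;  (-3·δb/b)² = (-3×0.0864)² = 0.0672
δQ/Q = √(0.0738) = 0.272

27.2%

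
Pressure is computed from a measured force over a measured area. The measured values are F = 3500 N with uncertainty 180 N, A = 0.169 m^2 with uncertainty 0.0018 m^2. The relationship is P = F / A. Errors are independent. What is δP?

Each factor contributes (exponent × relative error)² to (δP/P)²:
  (1·δF/F)² = (1×0.0514)² = 0.00264;  (-1·δA/A)² = (-1×0.0107)² = 0.000113
δP/P = √(0.00276) = 0.0525
P = 20700 Pa, so δP = 0.0525 × 20700 = 1090 Pa.

1090 Pa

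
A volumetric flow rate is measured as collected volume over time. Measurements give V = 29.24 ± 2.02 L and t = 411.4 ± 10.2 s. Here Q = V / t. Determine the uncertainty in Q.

0.00522 L/s

Relative error in a monomial: (δQ/Q)² = Σ (nᵢ · δxᵢ/xᵢ)².
  (1·δV/V)² = (1×0.0691)² = 0.00477;  (-1·δt/t)² = (-1×0.0248)² = 0.000615
δQ/Q = √(0.00539) = 0.0734
Q = 0.07107 L/s, so δQ = 0.0734 × 0.07107 = 0.00522 L/s.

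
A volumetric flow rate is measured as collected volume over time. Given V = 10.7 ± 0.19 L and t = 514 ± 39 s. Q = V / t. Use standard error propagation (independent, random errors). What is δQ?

Q is a product of powers, so relative uncertainties combine in quadrature:
  (1·δV/V)² = (1×0.0178)² = 0.000315;  (-1·δt/t)² = (-1×0.0759)² = 0.00576
δQ/Q = √(0.00607) = 0.0779
Q = 0.0208 L/s, so δQ = 0.0779 × 0.0208 = 0.00162 L/s.

0.00162 L/s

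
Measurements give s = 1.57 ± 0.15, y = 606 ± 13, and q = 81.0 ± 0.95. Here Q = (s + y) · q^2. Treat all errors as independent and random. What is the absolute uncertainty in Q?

1.27e+05

Let u = s + y = 608. δu = √(δs² + δy²) = √(0.0225 + 169) = 13.0, so δu/u = 0.0214.
Q is then a monomial in u, q:
δQ/Q = √((δu/u)² + (2·δq/q)²) = √(0.000458 + 0.000550) = 0.0318
Q = 3.99e+06, so δQ = 0.0318 × 3.99e+06 = 1.27e+05.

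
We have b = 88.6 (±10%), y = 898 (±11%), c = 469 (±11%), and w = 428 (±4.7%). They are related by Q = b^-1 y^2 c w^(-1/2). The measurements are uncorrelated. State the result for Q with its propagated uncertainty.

Relative error in a monomial: (δQ/Q)² = Σ (nᵢ · δxᵢ/xᵢ)².
  (-1·δb/b)² = (-1×0.100)² = 0.0100;  (2·δy/y)² = (2×0.110)² = 0.0484;  (1·δc/c)² = (1×0.110)² = 0.0121;  (−½·δw/w)² = (-0.5×0.0470)² = 0.000552
δQ/Q = √(0.0711) = 0.267
Q = 2.06e+05, so δQ = 0.267 × 2.06e+05 = 55000.

(2.06 ± 0.550) × 10^5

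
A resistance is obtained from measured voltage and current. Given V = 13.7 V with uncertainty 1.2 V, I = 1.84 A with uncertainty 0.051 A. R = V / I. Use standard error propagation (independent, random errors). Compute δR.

R is a product of powers, so relative uncertainties combine in quadrature:
  (1·δV/V)² = (1×0.0876)² = 0.00767;  (-1·δI/I)² = (-1×0.0277)² = 0.000768
δR/R = √(0.00844) = 0.0919
R = 7.45 Ω, so δR = 0.0919 × 7.45 = 0.684 Ω.

0.684 Ω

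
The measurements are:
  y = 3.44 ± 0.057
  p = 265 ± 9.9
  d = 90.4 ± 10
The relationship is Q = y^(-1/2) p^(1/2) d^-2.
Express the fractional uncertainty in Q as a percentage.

22.2%

Q is a product of powers, so relative uncertainties combine in quadrature:
  (−½·δy/y)² = (-0.5×0.0166)² = 6.86e-05;  (½·δp/p)² = (0.5×0.0374)² = 0.000349;  (-2·δd/d)² = (-2×0.111)² = 0.0489
δQ/Q = √(0.0494) = 0.222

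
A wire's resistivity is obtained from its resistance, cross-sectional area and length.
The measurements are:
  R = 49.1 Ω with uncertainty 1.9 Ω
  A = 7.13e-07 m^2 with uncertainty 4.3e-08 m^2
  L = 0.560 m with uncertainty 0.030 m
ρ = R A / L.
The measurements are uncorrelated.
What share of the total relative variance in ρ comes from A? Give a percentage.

(δρ/ρ)² = (1·δR/R)² + (1·δA/A)² + (-1·δL/L)²
  R term: (1×0.0387)² = 0.00150
  A term: (1×0.0603)² = 0.00364
  L term: (-1×0.0536)² = 0.00287
Total = 0.00800. Share from A = 0.00364/0.00800 = 0.454.

45.4%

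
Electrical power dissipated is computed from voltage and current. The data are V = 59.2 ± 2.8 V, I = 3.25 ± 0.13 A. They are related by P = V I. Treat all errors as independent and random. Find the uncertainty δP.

11.9 W

For a monomial P ∝ V, I, fractional errors add in quadrature:
  (1·δV/V)² = (1×0.0473)² = 0.00224;  (1·δI/I)² = (1×0.0400)² = 0.00160
δP/P = √(0.00384) = 0.0619
P = 192 W, so δP = 0.0619 × 192 = 11.9 W.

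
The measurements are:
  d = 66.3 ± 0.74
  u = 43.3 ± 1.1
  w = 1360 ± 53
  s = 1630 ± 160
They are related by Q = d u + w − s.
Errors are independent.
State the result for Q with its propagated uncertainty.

Let p = d·u = 2870. δp/p = √((1·δd/d)² + (1·δu/u)²) = √(0.000125 + 0.000645) = 0.0277, so δp = 79.7.
Q = p + w − s: δQ = √(δp² + δw² + δs²) = √(6350 + 2810 + 25600) = 186
Q = 2600.

2600 ± 186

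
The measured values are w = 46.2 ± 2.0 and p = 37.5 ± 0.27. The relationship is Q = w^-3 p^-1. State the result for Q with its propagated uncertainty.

(2.70 ± 0.352) × 10^-7

Q is a product of powers, so relative uncertainties combine in quadrature:
  (-3·δw/w)² = (-3×0.0433)² = 0.0169;  (-1·δp/p)² = (-1×0.00720)² = 5.18e-05
δQ/Q = √(0.0169) = 0.130
Q = 2.7e-07, so δQ = 0.130 × 2.7e-07 = 3.52e-08.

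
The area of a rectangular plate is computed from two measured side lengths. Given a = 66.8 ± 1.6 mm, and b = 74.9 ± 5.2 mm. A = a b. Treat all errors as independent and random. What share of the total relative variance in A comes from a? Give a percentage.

10.6%

(δA/A)² = (1·δa/a)² + (1·δb/b)²
  a term: (1×0.0240)² = 0.000574
  b term: (1×0.0694)² = 0.00482
Total = 0.00539. Share from a = 0.000574/0.00539 = 0.106.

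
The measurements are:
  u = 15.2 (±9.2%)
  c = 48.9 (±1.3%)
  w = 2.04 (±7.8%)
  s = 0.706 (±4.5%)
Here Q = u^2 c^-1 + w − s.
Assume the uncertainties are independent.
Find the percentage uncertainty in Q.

Let p = u^2·c^-1 = 4.72. δp/p = √((2·δu/u)² + (-1·δc/c)²) = √(0.0339 + 0.000169) = 0.184, so δp = 0.872.
Q = p + w − s: δQ = √(δp² + δw² + δs²) = √(0.760 + 0.0253 + 0.00101) = 0.886
Q = 6.06, so δQ/Q = 0.886/6.06 = 0.146.

14.6%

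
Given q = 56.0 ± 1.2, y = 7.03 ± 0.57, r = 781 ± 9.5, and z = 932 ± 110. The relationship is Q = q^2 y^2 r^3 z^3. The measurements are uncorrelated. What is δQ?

Since Q is a product/quotient, work with relative uncertainties:
  (2·δq/q)² = (2×0.0214)² = 0.00184;  (2·δy/y)² = (2×0.0811)² = 0.0263;  (3·δr/r)² = (3×0.0122)² = 0.00133;  (3·δz/z)² = (3×0.118)² = 0.125
δQ/Q = √(0.155) = 0.393
Q = 5.98e+22, so δQ = 0.393 × 5.98e+22 = 2.35e+22.

2.35e+22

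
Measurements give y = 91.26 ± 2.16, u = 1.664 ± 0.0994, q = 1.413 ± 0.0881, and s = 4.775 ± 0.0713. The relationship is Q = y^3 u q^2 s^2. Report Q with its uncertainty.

Since Q is a product/quotient, work with relative uncertainties:
  (3·δy/y)² = (3×0.0237)² = 0.00504;  (1·δu/u)² = (1×0.0597)² = 0.00357;  (2·δq/q)² = (2×0.0623)² = 0.0155;  (2·δs/s)² = (2×0.0149)² = 0.000892
δQ/Q = √(0.0251) = 0.158
Q = 5.757e+07, so δQ = 0.158 × 5.757e+07 = 9.11e+06.

(5.757 ± 0.911) × 10^7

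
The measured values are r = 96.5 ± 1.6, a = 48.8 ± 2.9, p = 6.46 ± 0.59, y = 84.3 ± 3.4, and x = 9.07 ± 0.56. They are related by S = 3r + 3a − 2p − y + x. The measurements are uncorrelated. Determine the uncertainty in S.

10.6

Each term contributes (cᵢ δxᵢ)² to (δS)²:
  (3·δr)² = 23.0;  (3·δa)² = 75.7;  (2·δp)² = 1.39;  (δy)² = 11.6;  (δx)² = 0.314
δS = √(112) = 10.6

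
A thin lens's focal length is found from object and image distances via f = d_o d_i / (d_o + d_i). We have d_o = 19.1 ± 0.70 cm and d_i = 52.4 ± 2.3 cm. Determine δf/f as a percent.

∂f/∂d_o = (d_i/(d_o+d_i))² = 0.537;  ∂f/∂d_i = (d_o/(d_o+d_i))² = 0.0714
δf = √((∂f/∂d_o · δd_o)² + (∂f/∂d_i · δd_i)²) = √(0.141 + 0.0269) = 0.410 cm
f = 14.0 cm, so δf/f = 0.410/14.0 = 0.0293.

2.93%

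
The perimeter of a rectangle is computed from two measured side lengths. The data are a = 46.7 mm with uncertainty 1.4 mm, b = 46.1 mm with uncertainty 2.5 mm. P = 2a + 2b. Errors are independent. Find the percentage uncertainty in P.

3.09%

Sums and differences: (δP)² = Σ (cᵢ δxᵢ)².
  (2·δa)² = 7.84;  (2·δb)² = 25.0
δP = √(32.8) = 5.73 mm
P = 186 mm, so δP/P = 5.73/186 = 0.0309.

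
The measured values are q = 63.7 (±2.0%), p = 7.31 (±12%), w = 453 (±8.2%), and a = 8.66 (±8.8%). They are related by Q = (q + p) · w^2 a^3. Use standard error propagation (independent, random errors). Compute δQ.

Let u = q + p = 71.0. δu = √(δq² + δp²) = √(1.62 + 0.769) = 1.55, so δu/u = 0.0218.
Q is then a monomial in u, w, a:
δQ/Q = √((δu/u)² + (2·δw/w)² + (3·δa/a)²) = √(0.000474 + 0.0269 + 0.0697) = 0.312
Q = 9.46e+09, so δQ = 0.312 × 9.46e+09 = 2.95e+09.

2.95e+09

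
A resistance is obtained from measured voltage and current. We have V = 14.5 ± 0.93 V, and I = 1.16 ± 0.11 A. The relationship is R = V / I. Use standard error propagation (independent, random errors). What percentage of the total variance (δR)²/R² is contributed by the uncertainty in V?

31.4%

(δR/R)² = (1·δV/V)² + (-1·δI/I)²
  V term: (1×0.0641)² = 0.00411
  I term: (-1×0.0948)² = 0.00899
Total = 0.0131. Share from V = 0.00411/0.0131 = 0.314.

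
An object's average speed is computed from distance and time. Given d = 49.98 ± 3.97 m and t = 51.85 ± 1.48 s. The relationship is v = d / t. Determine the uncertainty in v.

0.0814 m/s

Products/powers → add relative errors in quadrature, weighted by exponent:
  (1·δd/d)² = (1×0.0794)² = 0.00631;  (-1·δt/t)² = (-1×0.0285)² = 0.000815
δv/v = √(0.00712) = 0.0844
v = 0.9639 m/s, so δv = 0.0844 × 0.9639 = 0.0814 m/s.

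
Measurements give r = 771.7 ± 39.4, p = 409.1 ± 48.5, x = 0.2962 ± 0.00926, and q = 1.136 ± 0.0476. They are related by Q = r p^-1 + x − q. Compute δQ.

0.248

Let w = r·p^-1 = 1.886. δw/w = √((1·δr/r)² + (-1·δp/p)²) = √(0.00261 + 0.0141) = 0.129, so δw = 0.243.
Q = w + x − q: δQ = √(δw² + δx² + δq²) = √(0.0593 + 8.57e-05 + 0.00227) = 0.248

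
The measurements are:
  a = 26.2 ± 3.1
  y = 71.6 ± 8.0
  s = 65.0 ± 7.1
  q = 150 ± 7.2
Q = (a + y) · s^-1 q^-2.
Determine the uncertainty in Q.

1.14e-05

Let u = a + y = 97.8. δu = √(δa² + δy²) = √(9.61 + 64.0) = 8.58, so δu/u = 0.0877.
Q is then a monomial in u, s, q:
δQ/Q = √((δu/u)² + (-1·δs/s)² + (-2·δq/q)²) = √(0.00770 + 0.0119 + 0.00922) = 0.170
Q = 6.69e-05, so δQ = 0.170 × 6.69e-05 = 1.14e-05.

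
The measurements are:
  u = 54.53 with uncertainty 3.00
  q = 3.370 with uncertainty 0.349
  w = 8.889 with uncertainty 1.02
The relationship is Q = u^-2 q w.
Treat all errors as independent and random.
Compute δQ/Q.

0.190

Products/powers → add relative errors in quadrature, weighted by exponent:
  (-2·δu/u)² = (-2×0.0550)² = 0.0121;  (1·δq/q)² = (1×0.104)² = 0.0107;  (1·δw/w)² = (1×0.115)² = 0.0132
δQ/Q = √(0.0360) = 0.190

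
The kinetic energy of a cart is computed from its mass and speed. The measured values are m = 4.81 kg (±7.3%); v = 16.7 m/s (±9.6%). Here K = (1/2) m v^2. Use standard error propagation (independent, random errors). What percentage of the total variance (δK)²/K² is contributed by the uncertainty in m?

12.6%

(δK/K)² = (1·δm/m)² + (2·δv/v)²
  m term: (1×0.0730)² = 0.00533
  v term: (2×0.0960)² = 0.0369
Total = 0.0422. Share from m = 0.00533/0.0422 = 0.126.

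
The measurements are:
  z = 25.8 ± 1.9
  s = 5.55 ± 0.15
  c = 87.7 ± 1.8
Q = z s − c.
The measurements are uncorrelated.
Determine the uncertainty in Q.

11.4

Let p = z·s = 143. δp/p = √((1·δz/z)² + (1·δs/s)²) = √(0.00542 + 0.000730) = 0.0784, so δp = 11.2.
Q = p − c: δQ = √(δp² + δc²) = √(126 + 3.24) = 11.4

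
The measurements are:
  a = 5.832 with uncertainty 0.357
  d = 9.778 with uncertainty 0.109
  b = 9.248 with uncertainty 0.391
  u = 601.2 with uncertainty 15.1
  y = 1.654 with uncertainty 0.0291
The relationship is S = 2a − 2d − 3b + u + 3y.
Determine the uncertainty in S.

S is a linear combination, so absolute uncertainties add in quadrature:
  (2·δa)² = 0.510;  (2·δd)² = 0.0475;  (3·δb)² = 1.38;  (δu)² = 228;  (3·δy)² = 0.00762
δS = √(230) = 15.2

15.2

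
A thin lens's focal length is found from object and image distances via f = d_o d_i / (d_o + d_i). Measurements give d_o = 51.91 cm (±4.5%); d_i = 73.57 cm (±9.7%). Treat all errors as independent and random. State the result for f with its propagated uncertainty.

∂f/∂d_o = (d_i/(d_o+d_i))² = 0.344;  ∂f/∂d_i = (d_o/(d_o+d_i))² = 0.171
δf = √((∂f/∂d_o · δd_o)² + (∂f/∂d_i · δd_i)²) = √(0.645 + 1.49) = 1.46 cm
f = 30.44 cm.

30.44 ± 1.46 cm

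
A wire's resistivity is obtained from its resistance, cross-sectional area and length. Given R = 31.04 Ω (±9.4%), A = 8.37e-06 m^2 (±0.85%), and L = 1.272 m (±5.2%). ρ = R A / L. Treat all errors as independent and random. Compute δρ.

2.2e-05 Ω·m

Products/powers → add relative errors in quadrature, weighted by exponent:
  (1·δR/R)² = (1×0.0940)² = 0.00884;  (1·δA/A)² = (1×0.00850)² = 7.23e-05;  (-1·δL/L)² = (-1×0.0520)² = 0.00270
δρ/ρ = √(0.0116) = 0.108
ρ = 0.0002042 Ω·m, so δρ = 0.108 × 0.0002042 = 2.2e-05 Ω·m.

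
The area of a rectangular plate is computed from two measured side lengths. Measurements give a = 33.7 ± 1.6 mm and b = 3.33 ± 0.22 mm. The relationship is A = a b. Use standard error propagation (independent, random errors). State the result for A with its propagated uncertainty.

Since A is a product/quotient, work with relative uncertainties:
  (1·δa/a)² = (1×0.0475)² = 0.00225;  (1·δb/b)² = (1×0.0661)² = 0.00436
δA/A = √(0.00662) = 0.0814
A = 112 mm^2, so δA = 0.0814 × 112 = 9.13 mm^2.

112 ± 9.13 mm^2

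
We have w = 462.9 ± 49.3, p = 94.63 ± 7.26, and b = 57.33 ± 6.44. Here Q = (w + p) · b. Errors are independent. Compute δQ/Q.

Let u = w + p = 557.5. δu = √(δw² + δp²) = √(2430 + 52.7) = 49.8, so δu/u = 0.0894.
Q is then a monomial in u, b:
δQ/Q = √((δu/u)² + (1·δb/b)²) = √(0.00799 + 0.0126) = 0.144

0.144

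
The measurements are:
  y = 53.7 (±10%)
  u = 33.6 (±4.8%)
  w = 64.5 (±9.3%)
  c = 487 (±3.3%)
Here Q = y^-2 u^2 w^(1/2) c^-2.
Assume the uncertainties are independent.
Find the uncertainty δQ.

Each factor contributes (exponent × relative error)² to (δQ/Q)²:
  (-2·δy/y)² = (-2×0.100)² = 0.0400;  (2·δu/u)² = (2×0.0480)² = 0.00922;  (½·δw/w)² = (0.5×0.0930)² = 0.00216;  (-2·δc/c)² = (-2×0.0330)² = 0.00436
δQ/Q = √(0.0557) = 0.236
Q = 1.33e-05, so δQ = 0.236 × 1.33e-05 = 3.13e-06.

3.13e-06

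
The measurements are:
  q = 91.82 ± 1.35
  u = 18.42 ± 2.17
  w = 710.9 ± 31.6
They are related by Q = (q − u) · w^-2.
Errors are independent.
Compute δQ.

Let h = q − u = 73.40. δh = √(δq² + δu²) = √(1.82 + 4.71) = 2.56, so δh/h = 0.0348.
Q is then a monomial in h, w:
δQ/Q = √((δh/h)² + (-2·δw/w)²) = √(0.00121 + 0.00790) = 0.0955
Q = 0.0001452, so δQ = 0.0955 × 0.0001452 = 1.39e-05.

1.39e-05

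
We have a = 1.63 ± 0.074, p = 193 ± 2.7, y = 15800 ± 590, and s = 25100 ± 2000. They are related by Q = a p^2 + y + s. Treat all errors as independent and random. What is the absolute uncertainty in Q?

Let w = a·p^2 = 60700. δw/w = √((1·δa/a)² + (2·δp/p)²) = √(0.00206 + 0.000783) = 0.0533, so δw = 3240.
Q = w + y + s: δQ = √(δw² + δy² + δs²) = √(1.05e+07 + 3.48e+05 + 4e+06) = 3850

3850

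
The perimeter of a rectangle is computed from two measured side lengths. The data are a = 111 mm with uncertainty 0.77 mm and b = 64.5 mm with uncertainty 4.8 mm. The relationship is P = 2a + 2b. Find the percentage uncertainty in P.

Sums and differences: (δP)² = Σ (cᵢ δxᵢ)².
  (2·δa)² = 2.37;  (2·δb)² = 92.2
δP = √(94.5) = 9.72 mm
P = 351 mm, so δP/P = 9.72/351 = 0.0277.

2.77%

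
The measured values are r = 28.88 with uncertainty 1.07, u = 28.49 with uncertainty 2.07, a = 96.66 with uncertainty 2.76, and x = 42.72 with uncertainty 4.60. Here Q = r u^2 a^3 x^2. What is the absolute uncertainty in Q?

Relative error in a monomial: (δQ/Q)² = Σ (nᵢ · δxᵢ/xᵢ)².
  (1·δr/r)² = (1×0.0370)² = 0.00137;  (2·δu/u)² = (2×0.0727)² = 0.0211;  (3·δa/a)² = (3×0.0286)² = 0.00734;  (2·δx/x)² = (2×0.108)² = 0.0464
δQ/Q = √(0.0762) = 0.276
Q = 3.864e+13, so δQ = 0.276 × 3.864e+13 = 1.07e+13.

1.07e+13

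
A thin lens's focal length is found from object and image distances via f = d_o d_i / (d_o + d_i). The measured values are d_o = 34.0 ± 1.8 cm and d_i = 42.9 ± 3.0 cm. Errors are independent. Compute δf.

∂f/∂d_o = (d_i/(d_o+d_i))² = 0.311;  ∂f/∂d_i = (d_o/(d_o+d_i))² = 0.195
δf = √((∂f/∂d_o · δd_o)² + (∂f/∂d_i · δd_i)²) = √(0.314 + 0.344) = 0.811 cm

0.811 cm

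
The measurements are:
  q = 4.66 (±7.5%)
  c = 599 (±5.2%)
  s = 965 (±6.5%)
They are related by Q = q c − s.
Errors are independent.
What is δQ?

Let p = q·c = 2790. δp/p = √((1·δq/q)² + (1·δc/c)²) = √(0.00562 + 0.00270) = 0.0913, so δp = 255.
Q = p − s: δQ = √(δp² + δs²) = √(64900 + 3930) = 262

262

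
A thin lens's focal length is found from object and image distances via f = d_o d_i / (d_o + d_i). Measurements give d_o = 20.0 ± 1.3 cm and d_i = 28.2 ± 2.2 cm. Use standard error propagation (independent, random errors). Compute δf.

∂f/∂d_o = (d_i/(d_o+d_i))² = 0.342;  ∂f/∂d_i = (d_o/(d_o+d_i))² = 0.172
δf = √((∂f/∂d_o · δd_o)² + (∂f/∂d_i · δd_i)²) = √(0.198 + 0.143) = 0.584 cm

0.584 cm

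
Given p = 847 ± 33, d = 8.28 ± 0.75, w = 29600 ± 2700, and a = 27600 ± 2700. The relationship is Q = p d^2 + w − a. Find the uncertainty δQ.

11400

Let h = p·d^2 = 58100. δh/h = √((1·δp/p)² + (2·δd/d)²) = √(0.00152 + 0.0328) = 0.185, so δh = 10800.
Q = h + w − a: δQ = √(δh² + δw² + δa²) = √(1.16e+08 + 7.29e+06 + 7.29e+06) = 11400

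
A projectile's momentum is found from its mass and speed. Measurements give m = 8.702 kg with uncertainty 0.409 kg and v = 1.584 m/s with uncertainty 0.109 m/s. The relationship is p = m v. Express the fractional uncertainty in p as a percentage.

8.33%

Since p is a product/quotient, work with relative uncertainties:
  (1·δm/m)² = (1×0.0470)² = 0.00221;  (1·δv/v)² = (1×0.0688)² = 0.00474
δp/p = √(0.00694) = 0.0833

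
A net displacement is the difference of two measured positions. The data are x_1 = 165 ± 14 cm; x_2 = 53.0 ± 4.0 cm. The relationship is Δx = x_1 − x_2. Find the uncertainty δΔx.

Each term contributes (cᵢ δxᵢ)² to (δΔx)²:
  (δx_1)² = 196;  (δx_2)² = 16.0
δΔx = √(212) = 14.6 cm

14.6 cm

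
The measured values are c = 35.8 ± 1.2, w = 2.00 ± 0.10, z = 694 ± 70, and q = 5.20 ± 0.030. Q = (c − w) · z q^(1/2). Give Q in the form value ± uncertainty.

53500 ± 5720

Let u = c − w = 33.8. δu = √(δc² + δw²) = √(1.44 + 0.0100) = 1.20, so δu/u = 0.0356.
Q is then a monomial in u, z, q:
δQ/Q = √((δu/u)² + (1·δz/z)² + (½·δq/q)²) = √(0.00127 + 0.0102 + 8.32e-06) = 0.107
Q = 53500, so δQ = 0.107 × 53500 = 5720.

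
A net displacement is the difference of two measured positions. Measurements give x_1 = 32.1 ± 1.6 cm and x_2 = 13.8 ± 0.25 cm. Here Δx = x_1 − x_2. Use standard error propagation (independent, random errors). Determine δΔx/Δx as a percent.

For a sum/difference, combine absolute errors in quadrature:
  (δx_1)² = 2.56;  (δx_2)² = 0.0625
δΔx = √(2.62) = 1.62 cm
Δx = 18.3 cm, so δΔx/Δx = 1.62/18.3 = 0.0885.

8.85%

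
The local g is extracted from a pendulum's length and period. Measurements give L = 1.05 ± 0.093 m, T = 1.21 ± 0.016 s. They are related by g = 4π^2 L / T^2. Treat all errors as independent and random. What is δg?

g is a product of powers, so relative uncertainties combine in quadrature:
  (1·δL/L)² = (1×0.0886)² = 0.00784;  (-2·δT/T)² = (-2×0.0132)² = 0.000699
δg/g = √(0.00854) = 0.0924
g = 28.3 m/s^2, so δg = 0.0924 × 28.3 = 2.62 m/s^2.

2.62 m/s^2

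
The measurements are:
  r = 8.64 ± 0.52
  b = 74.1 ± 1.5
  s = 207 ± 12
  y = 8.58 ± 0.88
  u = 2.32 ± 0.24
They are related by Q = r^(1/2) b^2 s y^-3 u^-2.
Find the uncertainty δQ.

Q is a product of powers, so relative uncertainties combine in quadrature:
  (½·δr/r)² = (0.5×0.0602)² = 0.000906;  (2·δb/b)² = (2×0.0202)² = 0.00164;  (1·δs/s)² = (1×0.0580)² = 0.00336;  (-3·δy/y)² = (-3×0.103)² = 0.0947;  (-2·δu/u)² = (-2×0.103)² = 0.0428
δQ/Q = √(0.143) = 0.379
Q = 983, so δQ = 0.379 × 983 = 372.

372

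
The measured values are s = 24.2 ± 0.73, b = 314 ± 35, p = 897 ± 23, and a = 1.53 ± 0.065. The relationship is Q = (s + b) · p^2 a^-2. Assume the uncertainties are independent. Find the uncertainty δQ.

1.67e+07

Let u = s + b = 338. δu = √(δs² + δb²) = √(0.533 + 1220) = 35.0, so δu/u = 0.104.
Q is then a monomial in u, p, a:
δQ/Q = √((δu/u)² + (2·δp/p)² + (-2·δa/a)²) = √(0.0107 + 0.00263 + 0.00722) = 0.143
Q = 1.16e+08, so δQ = 0.143 × 1.16e+08 = 1.67e+07.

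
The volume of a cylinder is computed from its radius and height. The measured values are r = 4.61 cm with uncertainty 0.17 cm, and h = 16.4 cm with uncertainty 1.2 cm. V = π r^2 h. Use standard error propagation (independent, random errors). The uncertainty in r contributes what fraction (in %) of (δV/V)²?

(δV/V)² = (2·δr/r)² + (1·δh/h)²
  r term: (2×0.0369)² = 0.00544
  h term: (1×0.0732)² = 0.00535
Total = 0.0108. Share from r = 0.00544/0.0108 = 0.504.

50.4%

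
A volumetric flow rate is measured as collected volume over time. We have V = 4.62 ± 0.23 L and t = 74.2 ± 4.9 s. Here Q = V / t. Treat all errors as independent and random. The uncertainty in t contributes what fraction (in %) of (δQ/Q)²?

(δQ/Q)² = (1·δV/V)² + (-1·δt/t)²
  V term: (1×0.0498)² = 0.00248
  t term: (-1×0.0660)² = 0.00436
Total = 0.00684. Share from t = 0.00436/0.00684 = 0.638.

63.8%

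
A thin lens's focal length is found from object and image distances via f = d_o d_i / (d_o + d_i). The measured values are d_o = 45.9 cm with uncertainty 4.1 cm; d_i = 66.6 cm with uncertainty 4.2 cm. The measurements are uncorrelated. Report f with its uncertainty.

27.2 ± 1.60 cm

∂f/∂d_o = (d_i/(d_o+d_i))² = 0.350;  ∂f/∂d_i = (d_o/(d_o+d_i))² = 0.166
δf = √((∂f/∂d_o · δd_o)² + (∂f/∂d_i · δd_i)²) = √(2.06 + 0.489) = 1.60 cm
f = 27.2 cm.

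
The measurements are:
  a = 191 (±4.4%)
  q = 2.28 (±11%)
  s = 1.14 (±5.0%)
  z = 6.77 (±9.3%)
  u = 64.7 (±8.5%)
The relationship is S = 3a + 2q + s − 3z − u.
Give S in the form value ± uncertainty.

For a sum/difference, combine absolute errors in quadrature:
  (3·δa)² = 636;  (2·δq)² = 0.252;  (δs)² = 0.00325;  (3·δz)² = 3.57;  (δu)² = 30.2
δS = √(670) = 25.9
S = 494.

494 ± 25.9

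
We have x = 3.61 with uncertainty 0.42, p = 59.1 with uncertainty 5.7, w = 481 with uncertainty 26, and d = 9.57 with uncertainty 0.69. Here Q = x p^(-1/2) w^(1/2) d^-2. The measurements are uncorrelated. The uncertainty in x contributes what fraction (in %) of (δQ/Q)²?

(δQ/Q)² = (1·δx/x)² + (−½·δp/p)² + (½·δw/w)² + (-2·δd/d)²
  x term: (1×0.116)² = 0.0135
  p term: (-0.5×0.0964)² = 0.00233
  w term: (0.5×0.0541)² = 0.000730
  d term: (-2×0.0721)² = 0.0208
Total = 0.0374. Share from x = 0.0135/0.0374 = 0.362.

36.2%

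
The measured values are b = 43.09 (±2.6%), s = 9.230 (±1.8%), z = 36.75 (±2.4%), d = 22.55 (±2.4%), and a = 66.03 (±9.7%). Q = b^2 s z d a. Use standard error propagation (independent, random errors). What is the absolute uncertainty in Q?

Relative error in a monomial: (δQ/Q)² = Σ (nᵢ · δxᵢ/xᵢ)².
  (2·δb/b)² = (2×0.0260)² = 0.00270;  (1·δs/s)² = (1×0.0180)² = 0.000324;  (1·δz/z)² = (1×0.0240)² = 0.000576;  (1·δd/d)² = (1×0.0240)² = 0.000576;  (1·δa/a)² = (1×0.0970)² = 0.00941
δQ/Q = √(0.0136) = 0.117
Q = 9.378e+08, so δQ = 0.117 × 9.378e+08 = 1.09e+08.

1.09e+08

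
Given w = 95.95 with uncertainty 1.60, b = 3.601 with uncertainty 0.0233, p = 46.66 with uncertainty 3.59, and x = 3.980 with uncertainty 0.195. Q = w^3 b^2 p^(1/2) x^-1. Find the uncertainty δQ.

Q is a product of powers, so relative uncertainties combine in quadrature:
  (3·δw/w)² = (3×0.0167)² = 0.00250;  (2·δb/b)² = (2×0.00647)² = 0.000167;  (½·δp/p)² = (0.5×0.0769)² = 0.00148;  (-1·δx/x)² = (-1×0.0490)² = 0.00240
δQ/Q = √(0.00655) = 0.0809
Q = 1.966e+07, so δQ = 0.0809 × 1.966e+07 = 1.59e+06.

1.59e+06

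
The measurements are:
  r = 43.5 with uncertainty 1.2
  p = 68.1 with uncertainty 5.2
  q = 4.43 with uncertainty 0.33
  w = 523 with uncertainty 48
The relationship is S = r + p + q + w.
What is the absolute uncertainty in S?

For a sum/difference, combine absolute errors in quadrature:
  (δr)² = 1.44;  (δp)² = 27.0;  (δq)² = 0.109;  (δw)² = 2300
δS = √(2330) = 48.3

48.3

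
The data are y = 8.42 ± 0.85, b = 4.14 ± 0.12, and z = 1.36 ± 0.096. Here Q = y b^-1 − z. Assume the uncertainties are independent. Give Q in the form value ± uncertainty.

0.674 ± 0.234

Let p = y·b^-1 = 2.03. δp/p = √((1·δy/y)² + (-1·δb/b)²) = √(0.0102 + 0.000840) = 0.105, so δp = 0.214.
Q = p − z: δQ = √(δp² + δz²) = √(0.0456 + 0.00922) = 0.234
Q = 0.674.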